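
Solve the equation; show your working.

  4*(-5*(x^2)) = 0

Step 1. [4*(-5*(x^2)) = 0] LHS = 4·(…); ÷4 both sides, so div: -5*(x^2) = 0.
Step 2. [-5*(x^2) = 0] LHS = -5·(…); ÷-5 both sides ⇒ div: x^2 = 0.
Step 3. [x^2 = 0] LHS squared, RHS 0 ≥ 0: apply √ (±) ⇒ sqrt: x = 0.

Answer: x ∈ {0}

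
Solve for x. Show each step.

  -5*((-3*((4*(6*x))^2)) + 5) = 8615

Step 1. [-5*((-3*((4*(6*x))^2)) + 5) = 8615] -5·(inner) — divide through by -5, so div: (-3*((4*(6*x))^2)) + 5 = -1723.
Step 2. [(-3*((4*(6*x))^2)) + 5 = -1723] 5 comes off first (subtract 5), so sub: -3*((4*(6*x))^2) = -1728.
Step 3. [-3*((4*(6*x))^2) = -1728] -3 out front; divide by -3 ⇒ div: (4*(6*x))^2 = 576.
Step 4. [(4*(6*x))^2 = 576] 576 ≥ 0, LHS is (·)² — take ±√, so sqrt: 4*(6*x) = 24 or -24.
Step 5. [4*(6*x) = 24 or -24] leading coefficient 4: divide by 4. So div: 6*x = 6 or -6.
Step 6. [6*x = 6 or -6] LHS = 6·(…); ÷6 both sides ⇒ div: x = 1 or -1.

Answer: x ∈ {-1, 1}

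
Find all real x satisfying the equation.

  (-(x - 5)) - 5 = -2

Step 1. [(-(x - 5)) - 5 = -2] the outer -5 inverts by adding 5. So sub: -(x - 5) = 3.
Step 2. [-(x - 5) = 3] flip signs both sides. So neg: x - 5 = -3.
Step 3. [x - 5 = -3] 5 comes off first (add 5) ⇒ sub: x = 2.

Answer: x ∈ {2}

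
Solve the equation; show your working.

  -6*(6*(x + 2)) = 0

Step 1. [-6*(6*(x + 2)) = 0] LHS = -6·(…); ÷-6 both sides, so div: 6*(x + 2) = 0.
Step 2. [6*(x + 2) = 0] divide by the outer 6, so div: x + 2 = 0.
Step 3. [x + 2 = 0] 2 comes off first (subtract 2), so sub: x = -2.

Answer: x ∈ {-2}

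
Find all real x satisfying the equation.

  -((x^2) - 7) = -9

Step 1. [-((x^2) - 7) = -9] LHS negated; negate both sides ⇒ neg: (x^2) - 7 = 9.
Step 2. [(x^2) - 7 = 9] add 7: x sits inside (… - 7) ⇒ sub: x^2 = 16.
Step 3. [x^2 = 16] √ both sides: 16 ≥ 0 gives two branches, so sqrt: x = 4 or -4.

Answer: x ∈ {-4, 4}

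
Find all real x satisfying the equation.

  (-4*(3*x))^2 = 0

Step 1. [(-4*(3*x))^2 = 0] LHS squared, RHS 0 ≥ 0: apply √ (±), so sqrt: -4*(3*x) = 0.
Step 2. [-4*(3*x) = 0] -4 out front; divide by -4, so div: 3*x = 0.
Step 3. [3*x = 0] 3 out front; divide by 3. So div: x = 0.

Answer: x ∈ {0}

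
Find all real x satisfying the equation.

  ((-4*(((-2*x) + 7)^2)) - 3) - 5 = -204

Step 1. [((-4*(((-2*x) + 7)^2)) - 3) - 5 = -204] 5 comes off first (add 5) ⇒ sub: (-4*(((-2*x) + 7)^2)) - 3 = -199.
Step 2. [(-4*(((-2*x) + 7)^2)) - 3 = -199] peel the -3: add 3 from each side ⇒ sub: -4*(((-2*x) + 7)^2) = -196.
Step 3. [-4*(((-2*x) + 7)^2) = -196] LHS = -4·(…); ÷-4 both sides. So div: ((-2*x) + 7)^2 = 49.
Step 4. [((-2*x) + 7)^2 = 49] √ both sides: 49 ≥ 0 gives two branches. So sqrt: (-2*x) + 7 = 7 or -7.
Step 5. [(-2*x) + 7 = 7 or -7] subtract 7: x sits inside (… + 7). So sub: -2*x = 0 or -14.
Step 6. [-2*x = 0 or -14] divide by the outer -2 ⇒ div: x = 0 or 7.

Answer: x ∈ {0, 7}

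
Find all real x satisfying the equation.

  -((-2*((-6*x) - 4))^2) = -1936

Step 1. [-((-2*((-6*x) - 4))^2) = -1936] LHS negated; negate both sides ⇒ neg: (-2*((-6*x) - 4))^2 = 1936.
Step 2. [(-2*((-6*x) - 4))^2 = 1936] LHS squared, RHS 1936 ≥ 0: apply √ (±) ⇒ sqrt: -2*((-6*x) - 4) = 44 or -44.
Step 3. [-2*((-6*x) - 4) = 44 or -44] -2·(inner) — divide through by -2 ⇒ div: (-6*x) - 4 = -22 or 22.
Step 4. [(-6*x) - 4 = -22 or 22] -4 is outermost — add 4 both sides ⇒ sub: -6*x = -18 or 26.
Step 5. [-6*x = -18 or 26] -6·(inner) — divide through by -6. So div: x = 3 or -13/3.

Answer: x ∈ {-13/3, 3}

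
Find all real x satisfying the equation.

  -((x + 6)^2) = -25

Step 1. [-((x + 6)^2) = -25] flip signs both sides, so neg: (x + 6)^2 = 25.
Step 2. [(x + 6)^2 = 25] √ both sides: 25 ≥ 0 gives two branches, so sqrt: x + 6 = 5 or -5.
Step 3. [x + 6 = 5 or -5] 6 comes off first (subtract 6) ⇒ sub: x = -1 or -11.

Answer: x ∈ {-11, -1}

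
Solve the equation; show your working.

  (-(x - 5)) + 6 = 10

Step 1. [(-(x - 5)) + 6 = 10] the outer +6 inverts by subtracting 6, so sub: -(x - 5) = 4.
Step 2. [-(x - 5) = 4] flip signs both sides, so neg: x - 5 = -4.
Step 3. [x - 5 = -4] peel the -5: add 5 from each side, so sub: x = 1.

Answer: x ∈ {1}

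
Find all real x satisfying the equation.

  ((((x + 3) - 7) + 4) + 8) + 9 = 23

Step 1. [((((x + 3) - 7) + 4) + 8) + 9 = 23] subtract 9: x sits inside (… + 9) ⇒ sub: (((x + 3) - 7) + 4) + 8 = 14.
Step 2. [(((x + 3) - 7) + 4) + 8 = 14] subtract 8: x sits inside (… + 8). So sub: ((x + 3) - 7) + 4 = 6.
Step 3. [((x + 3) - 7) + 4 = 6] 4 comes off first (subtract 4) ⇒ sub: (x + 3) - 7 = 2.
Step 4. [(x + 3) - 7 = 2] peel the -7: add 7 from each side. So sub: x + 3 = 9.
Step 5. [x + 3 = 9] subtract 3: x sits inside (… + 3), so sub: x = 6.

Answer: x ∈ {6}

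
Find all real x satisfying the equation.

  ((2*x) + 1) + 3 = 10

Step 1. [((2*x) + 1) + 3 = 10] subtract 3: x sits inside (… + 3) ⇒ sub: (2*x) + 1 = 7.
Step 2. [(2*x) + 1 = 7] +1 is outermost — subtract 1 both sides. So sub: 2*x = 6.
Step 3. [2*x = 6] 2 out front; divide by 2 ⇒ div: x = 3.

Answer: x ∈ {3}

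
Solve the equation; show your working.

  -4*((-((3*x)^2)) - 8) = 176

Step 1. [-4*((-((3*x)^2)) - 8) = 176] -4 out front; divide by -4 ⇒ div: (-((3*x)^2)) - 8 = -44.
Step 2. [(-((3*x)^2)) - 8 = -44] -8 is outermost — add 8 both sides ⇒ sub: -((3*x)^2) = -36.
Step 3. [-((3*x)^2) = -36] flip signs both sides. So neg: (3*x)^2 = 36.
Step 4. [(3*x)^2 = 36] LHS squared, RHS 36 ≥ 0: apply √ (±) ⇒ sqrt: 3*x = 6 or -6.
Step 5. [3*x = 6 or -6] 3 out front; divide by 3. So div: x = 2 or -2.

Answer: x ∈ {-2, 2}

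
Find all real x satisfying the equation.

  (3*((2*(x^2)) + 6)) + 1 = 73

Step 1. [(3*((2*(x^2)) + 6)) + 1 = 73] the outer +1 inverts by subtracting 1 ⇒ sub: 3*((2*(x^2)) + 6) = 72.
Step 2. [3*((2*(x^2)) + 6) = 72] 3·(inner) — divide through by 3. So div: (2*(x^2)) + 6 = 24.
Step 3. [(2*(x^2)) + 6 = 24] subtract 6: x sits inside (… + 6), so sub: 2*(x^2) = 18.
Step 4. [2*(x^2) = 18] 2 out front; divide by 2, so div: x^2 = 9.
Step 5. [x^2 = 9] LHS squared, RHS 9 ≥ 0: apply √ (±). So sqrt: x = 3 or -3.

Answer: x ∈ {-3, 3}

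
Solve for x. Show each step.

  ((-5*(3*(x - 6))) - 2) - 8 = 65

Step 1. [((-5*(3*(x - 6))) - 2) - 8 = 65] peel the -8: add 8 from each side, so sub: (-5*(3*(x - 6))) - 2 = 73.
Step 2. [(-5*(3*(x - 6))) - 2 = 73] peel the -2: add 2 from each side ⇒ sub: -5*(3*(x - 6)) = 75.
Step 3. [-5*(3*(x - 6)) = 75] -5·(inner) — divide through by -5, so div: 3*(x - 6) = -15.
Step 4. [3*(x - 6) = -15] leading coefficient 3: divide by 3, so div: x - 6 = -5.
Step 5. [x - 6 = -5] peel the -6: add 6 from each side, so sub: x = 1.

Answer: x ∈ {1}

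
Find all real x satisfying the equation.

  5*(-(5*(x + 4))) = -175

Step 1. [5*(-(5*(x + 4))) = -175] leading coefficient 5: divide by 5. So div: -(5*(x + 4)) = -35.
Step 2. [-(5*(x + 4)) = -35] leading − — multiply by −1 ⇒ neg: 5*(x + 4) = 35.
Step 3. [5*(x + 4) = 35] leading coefficient 5: divide by 5, so div: x + 4 = 7.
Step 4. [x + 4 = 7] subtract 4: x sits inside (… + 4), so sub: x = 3.

Answer: x ∈ {3}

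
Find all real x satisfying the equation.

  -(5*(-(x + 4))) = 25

Step 1. [-(5*(-(x + 4))) = 25] LHS negated; negate both sides ⇒ neg: 5*(-(x + 4)) = -25.
Step 2. [5*(-(x + 4)) = -25] leading coefficient 5: divide by 5. So div: -(x + 4) = -5.
Step 3. [-(x + 4) = -5] flip signs both sides ⇒ neg: x + 4 = 5.
Step 4. [x + 4 = 5] the outer +4 inverts by subtracting 4. So sub: x = 1.

Answer: x ∈ {1}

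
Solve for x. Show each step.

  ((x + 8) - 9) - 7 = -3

Step 1. [((x + 8) - 9) - 7 = -3] -7 is outermost — add 7 both sides. So sub: (x + 8) - 9 = 4.
Step 2. [(x + 8) - 9 = 4] add 9: x sits inside (… - 9), so sub: x + 8 = 13.
Step 3. [x + 8 = 13] +8 is outermost — subtract 8 both sides, so sub: x = 5.

Answer: x ∈ {5}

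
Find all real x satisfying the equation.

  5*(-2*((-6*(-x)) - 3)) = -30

Step 1. [5*(-2*((-6*(-x)) - 3)) = -30] leading coefficient 5: divide by 5, so div: -2*((-6*(-x)) - 3) = -6.
Step 2. [-2*((-6*(-x)) - 3) = -6] -2·(inner) — divide through by -2. So div: (-6*(-x)) - 3 = 3.
Step 3. [(-6*(-x)) - 3 = 3] -3 is outermost — add 3 both sides. So sub: -6*(-x) = 6.
Step 4. [-6*(-x) = 6] -6 out front; divide by -6, so div: -x = -1.
Step 5. [-x = -1] flip signs both sides. So neg: x = 1.

Answer: x ∈ {1}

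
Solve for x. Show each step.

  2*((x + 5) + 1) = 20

Step 1. [2*((x + 5) + 1) = 20] divide by the outer 2. So div: (x + 5) + 1 = 10.
Step 2. [(x + 5) + 1 = 10] +1 is outermost — subtract 1 both sides ⇒ sub: x + 5 = 9.
Step 3. [x + 5 = 9] peel the +5: subtract 5 from each side. So sub: x = 4.

Answer: x ∈ {4}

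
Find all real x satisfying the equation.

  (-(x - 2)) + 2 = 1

Step 1. [(-(x - 2)) + 2 = 1] +2 is outermost — subtract 2 both sides ⇒ sub: -(x - 2) = -1.
Step 2. [-(x - 2) = -1] flip signs both sides ⇒ neg: x - 2 = 1.
Step 3. [x - 2 = 1] the outer -2 inverts by adding 2. So sub: x = 3.

Answer: x ∈ {3}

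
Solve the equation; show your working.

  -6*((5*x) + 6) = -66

Step 1. [-6*((5*x) + 6) = -66] LHS = -6·(…); ÷-6 both sides, so div: (5*x) + 6 = 11.
Step 2. [(5*x) + 6 = 11] 6 comes off first (subtract 6) ⇒ sub: 5*x = 5.
Step 3. [5*x = 5] divide by the outer 5, so div: x = 1.

Answer: x ∈ {1}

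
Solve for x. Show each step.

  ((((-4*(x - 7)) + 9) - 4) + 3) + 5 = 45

Step 1. [((((-4*(x - 7)) + 9) - 4) + 3) + 5 = 45] subtract 5: x sits inside (… + 5), so sub: (((-4*(x - 7)) + 9) - 4) + 3 = 40.
Step 2. [(((-4*(x - 7)) + 9) - 4) + 3 = 40] +3 is outermost — subtract 3 both sides, so sub: ((-4*(x - 7)) + 9) - 4 = 37.
Step 3. [((-4*(x - 7)) + 9) - 4 = 37] peel the -4: add 4 from each side ⇒ sub: (-4*(x - 7)) + 9 = 41.
Step 4. [(-4*(x - 7)) + 9 = 41] peel the +9: subtract 9 from each side ⇒ sub: -4*(x - 7) = 32.
Step 5. [-4*(x - 7) = 32] -4·(inner) — divide through by -4, so div: x - 7 = -8.
Step 6. [x - 7 = -8] the outer -7 inverts by adding 7. So sub: x = -1.

Answer: x ∈ {-1}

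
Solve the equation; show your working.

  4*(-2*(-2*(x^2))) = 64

Step 1. [4*(-2*(-2*(x^2))) = 64] 4·(inner) — divide through by 4, so div: -2*(-2*(x^2)) = 16.
Step 2. [-2*(-2*(x^2)) = 16] leading coefficient -2: divide by -2. So div: -2*(x^2) = -8.
Step 3. [-2*(x^2) = -8] -2·(inner) — divide through by -2, so div: x^2 = 4.
Step 4. [x^2 = 4] √ both sides: 4 ≥ 0 gives two branches. So sqrt: x = 2 or -2.

Answer: x ∈ {-2, 2}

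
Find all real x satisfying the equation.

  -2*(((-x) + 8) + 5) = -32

Step 1. [-2*(((-x) + 8) + 5) = -32] -2 out front; divide by -2, so div: ((-x) + 8) + 5 = 16.
Step 2. [((-x) + 8) + 5 = 16] 5 comes off first (subtract 5) ⇒ sub: (-x) + 8 = 11.
Step 3. [(-x) + 8 = 11] subtract 8: x sits inside (… + 8) ⇒ sub: -x = 3.
Step 4. [-x = 3] flip signs both sides. So neg: x = -3.

Answer: x ∈ {-3}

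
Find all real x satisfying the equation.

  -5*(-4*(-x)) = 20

Step 1. [-5*(-4*(-x)) = 20] LHS = -5·(…); ÷-5 both sides, so div: -4*(-x) = -4.
Step 2. [-4*(-x) = -4] divide by the outer -4, so div: -x = 1.
Step 3. [-x = 1] flip signs both sides ⇒ neg: x = -1.

Answer: x ∈ {-1}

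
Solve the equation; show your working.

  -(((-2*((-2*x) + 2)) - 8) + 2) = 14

Step 1. [-(((-2*((-2*x) + 2)) - 8) + 2) = 14] leading − — multiply by −1. So neg: ((-2*((-2*x) + 2)) - 8) + 2 = -14.
Step 2. [((-2*((-2*x) + 2)) - 8) + 2 = -14] 2 comes off first (subtract 2). So sub: (-2*((-2*x) + 2)) - 8 = -16.
Step 3. [(-2*((-2*x) + 2)) - 8 = -16] -8 is outermost — add 8 both sides. So sub: -2*((-2*x) + 2) = -8.
Step 4. [-2*((-2*x) + 2) = -8] LHS = -2·(…); ÷-2 both sides, so div: (-2*x) + 2 = 4.
Step 5. [(-2*x) + 2 = 4] the outer +2 inverts by subtracting 2, so sub: -2*x = 2.
Step 6. [-2*x = 2] -2·(inner) — divide through by -2, so div: x = -1.

Answer: x ∈ {-1}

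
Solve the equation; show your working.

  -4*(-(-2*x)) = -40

Step 1. [-4*(-(-2*x)) = -40] -4·(inner) — divide through by -4, so div: -(-2*x) = 10.
Step 2. [-(-2*x) = 10] flip signs both sides ⇒ neg: -2*x = -10.
Step 3. [-2*x = -10] -2 out front; divide by -2. So div: x = 5.

Answer: x ∈ {5}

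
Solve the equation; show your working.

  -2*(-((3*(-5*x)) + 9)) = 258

Step 1. [-2*(-((3*(-5*x)) + 9)) = 258] divide by the outer -2 ⇒ div: -((3*(-5*x)) + 9) = -129.
Step 2. [-((3*(-5*x)) + 9) = -129] LHS negated; negate both sides, so neg: (3*(-5*x)) + 9 = 129.
Step 3. [(3*(-5*x)) + 9 = 129] subtract 9: x sits inside (… + 9). So sub: 3*(-5*x) = 120.
Step 4. [3*(-5*x) = 120] divide by the outer 3. So div: -5*x = 40.
Step 5. [-5*x = 40] LHS = -5·(…); ÷-5 both sides, so div: x = -8.

Answer: x ∈ {-8}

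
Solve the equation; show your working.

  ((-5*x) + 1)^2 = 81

Step 1. [((-5*x) + 1)^2 = 81] 81 ≥ 0, LHS is (·)² — take ±√ ⇒ sqrt: (-5*x) + 1 = 9 or -9.
Step 2. [(-5*x) + 1 = 9 or -9] +1 is outermost — subtract 1 both sides ⇒ sub: -5*x = 8 or -10.
Step 3. [-5*x = 8 or -10] leading coefficient -5: divide by -5 ⇒ div: x = -8/5 or 2.

Answer: x ∈ {-8/5, 2}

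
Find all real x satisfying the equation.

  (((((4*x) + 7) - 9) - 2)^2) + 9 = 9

Step 1. [(((((4*x) + 7) - 9) - 2)^2) + 9 = 9] subtract 9: x sits inside (… + 9) ⇒ sub: ((((4*x) + 7) - 9) - 2)^2 = 0.
Step 2. [((((4*x) + 7) - 9) - 2)^2 = 0] √ both sides: 0 ≥ 0 gives two branches. So sqrt: (((4*x) + 7) - 9) - 2 = 0.
Step 3. [(((4*x) + 7) - 9) - 2 = 0] peel the -2: add 2 from each side. So sub: ((4*x) + 7) - 9 = 2.
Step 4. [((4*x) + 7) - 9 = 2] 9 comes off first (add 9), so sub: (4*x) + 7 = 11.
Step 5. [(4*x) + 7 = 11] peel the +7: subtract 7 from each side. So sub: 4*x = 4.
Step 6. [4*x = 4] divide by the outer 4 ⇒ div: x = 1.

Answer: x ∈ {1}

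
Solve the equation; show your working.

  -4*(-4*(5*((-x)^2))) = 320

Step 1. [-4*(-4*(5*((-x)^2))) = 320] leading coefficient -4: divide by -4, so div: -4*(5*((-x)^2)) = -80.
Step 2. [-4*(5*((-x)^2)) = -80] divide by the outer -4. So div: 5*((-x)^2) = 20.
Step 3. [5*((-x)^2) = 20] leading coefficient 5: divide by 5 ⇒ div: (-x)^2 = 4.
Step 4. [(-x)^2 = 4] √ both sides: 4 ≥ 0 gives two branches, so sqrt: -x = 2 or -2.
Step 5. [-x = 2 or -2] LHS negated; negate both sides, so neg: x = -2 or 2.

Answer: x ∈ {-2, 2}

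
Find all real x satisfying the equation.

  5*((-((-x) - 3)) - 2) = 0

Step 1. [5*((-((-x) - 3)) - 2) = 0] leading coefficient 5: divide by 5, so div: (-((-x) - 3)) - 2 = 0.
Step 2. [(-((-x) - 3)) - 2 = 0] add 2: x sits inside (… - 2) ⇒ sub: -((-x) - 3) = 2.
Step 3. [-((-x) - 3) = 2] LHS negated; negate both sides. So neg: (-x) - 3 = -2.
Step 4. [(-x) - 3 = -2] add 3: x sits inside (… - 3). So sub: -x = 1.
Step 5. [-x = 1] flip signs both sides ⇒ neg: x = -1.

Answer: x ∈ {-1}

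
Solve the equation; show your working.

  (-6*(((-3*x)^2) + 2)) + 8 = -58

Step 1. [(-6*(((-3*x)^2) + 2)) + 8 = -58] peel the +8: subtract 8 from each side, so sub: -6*(((-3*x)^2) + 2) = -66.
Step 2. [-6*(((-3*x)^2) + 2) = -66] leading coefficient -6: divide by -6, so div: ((-3*x)^2) + 2 = 11.
Step 3. [((-3*x)^2) + 2 = 11] peel the +2: subtract 2 from each side. So sub: (-3*x)^2 = 9.
Step 4. [(-3*x)^2 = 9] 9 ≥ 0, LHS is (·)² — take ±√ ⇒ sqrt: -3*x = 3 or -3.
Step 5. [-3*x = 3 or -3] -3·(inner) — divide through by -3, so div: x = -1 or 1.

Answer: x ∈ {-1, 1}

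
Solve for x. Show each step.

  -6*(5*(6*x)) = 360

Step 1. [-6*(5*(6*x)) = 360] divide by the outer -6, so div: 5*(6*x) = -60.
Step 2. [5*(6*x) = -60] divide by the outer 5, so div: 6*x = -12.
Step 3. [6*x = -12] 6·(inner) — divide through by 6 ⇒ div: x = -2.

Answer: x ∈ {-2}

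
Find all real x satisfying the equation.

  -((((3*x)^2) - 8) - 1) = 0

Step 1. [-((((3*x)^2) - 8) - 1) = 0] leading − — multiply by −1. So neg: (((3*x)^2) - 8) - 1 = 0.
Step 2. [(((3*x)^2) - 8) - 1 = 0] 1 comes off first (add 1) ⇒ sub: ((3*x)^2) - 8 = 1.
Step 3. [((3*x)^2) - 8 = 1] add 8: x sits inside (… - 8), so sub: (3*x)^2 = 9.
Step 4. [(3*x)^2 = 9] LHS squared, RHS 9 ≥ 0: apply √ (±), so sqrt: 3*x = 3 or -3.
Step 5. [3*x = 3 or -3] 3 out front; divide by 3 ⇒ div: x = 1 or -1.

Answer: x ∈ {-1, 1}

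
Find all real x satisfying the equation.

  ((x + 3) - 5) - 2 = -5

Step 1. [((x + 3) - 5) - 2 = -5] 2 comes off first (add 2). So sub: (x + 3) - 5 = -3.
Step 2. [(x + 3) - 5 = -3] peel the -5: add 5 from each side. So sub: x + 3 = 2.
Step 3. [x + 3 = 2] 3 comes off first (subtract 3). So sub: x = -1.

Answer: x ∈ {-1}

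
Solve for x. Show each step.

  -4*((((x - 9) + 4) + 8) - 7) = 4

Step 1. [-4*((((x - 9) + 4) + 8) - 7) = 4] LHS = -4·(…); ÷-4 both sides, so div: (((x - 9) + 4) + 8) - 7 = -1.
Step 2. [(((x - 9) + 4) + 8) - 7 = -1] peel the -7: add 7 from each side. So sub: ((x - 9) + 4) + 8 = 6.
Step 3. [((x - 9) + 4) + 8 = 6] peel the +8: subtract 8 from each side. So sub: (x - 9) + 4 = -2.
Step 4. [(x - 9) + 4 = -2] subtract 4: x sits inside (… + 4) ⇒ sub: x - 9 = -6.
Step 5. [x - 9 = -6] add 9: x sits inside (… - 9), so sub: x = 3.

Answer: x ∈ {3}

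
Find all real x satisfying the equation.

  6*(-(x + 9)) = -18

Step 1. [6*(-(x + 9)) = -18] 6 out front; divide by 6. So div: -(x + 9) = -3.
Step 2. [-(x + 9) = -3] LHS negated; negate both sides, so neg: x + 9 = 3.
Step 3. [x + 9 = 3] +9 is outermost — subtract 9 both sides. So sub: x = -6.

Answer: x ∈ {-6}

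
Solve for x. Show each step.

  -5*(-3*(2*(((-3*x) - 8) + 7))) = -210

Step 1. [-5*(-3*(2*(((-3*x) - 8) + 7))) = -210] -5 out front; divide by -5. So div: -3*(2*(((-3*x) - 8) + 7)) = 42.
Step 2. [-3*(2*(((-3*x) - 8) + 7)) = 42] leading coefficient -3: divide by -3 ⇒ div: 2*(((-3*x) - 8) + 7) = -14.
Step 3. [2*(((-3*x) - 8) + 7) = -14] LHS = 2·(…); ÷2 both sides, so div: ((-3*x) - 8) + 7 = -7.
Step 4. [((-3*x) - 8) + 7 = -7] peel the +7: subtract 7 from each side, so sub: (-3*x) - 8 = -14.
Step 5. [(-3*x) - 8 = -14] -8 is outermost — add 8 both sides, so sub: -3*x = -6.
Step 6. [-3*x = -6] -3·(inner) — divide through by -3, so div: x = 2.

Answer: x ∈ {2}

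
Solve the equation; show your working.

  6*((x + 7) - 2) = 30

Step 1. [6*((x + 7) - 2) = 30] LHS = 6·(…); ÷6 both sides, so div: (x + 7) - 2 = 5.
Step 2. [(x + 7) - 2 = 5] add 2: x sits inside (… - 2), so sub: x + 7 = 7.
Step 3. [x + 7 = 7] the outer +7 inverts by subtracting 7 ⇒ sub: x = 0.

Answer: x ∈ {0}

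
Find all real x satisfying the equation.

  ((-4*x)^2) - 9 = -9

Step 1. [((-4*x)^2) - 9 = -9] peel the -9: add 9 from each side. So sub: (-4*x)^2 = 0.
Step 2. [(-4*x)^2 = 0] LHS squared, RHS 0 ≥ 0: apply √ (±). So sqrt: -4*x = 0.
Step 3. [-4*x = 0] -4 out front; divide by -4, so div: x = 0.

Answer: x ∈ {0}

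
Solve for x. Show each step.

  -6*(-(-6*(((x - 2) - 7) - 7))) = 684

Step 1. [-6*(-(-6*(((x - 2) - 7) - 7))) = 684] LHS = -6·(…); ÷-6 both sides ⇒ div: -(-6*(((x - 2) - 7) - 7)) = -114.
Step 2. [-(-6*(((x - 2) - 7) - 7)) = -114] leading − — multiply by −1, so neg: -6*(((x - 2) - 7) - 7) = 114.
Step 3. [-6*(((x - 2) - 7) - 7) = 114] leading coefficient -6: divide by -6. So div: ((x - 2) - 7) - 7 = -19.
Step 4. [((x - 2) - 7) - 7 = -19] add 7: x sits inside (… - 7) ⇒ sub: (x - 2) - 7 = -12.
Step 5. [(x - 2) - 7 = -12] 7 comes off first (add 7). So sub: x - 2 = -5.
Step 6. [x - 2 = -5] -2 is outermost — add 2 both sides, so sub: x = -3.

Answer: x ∈ {-3}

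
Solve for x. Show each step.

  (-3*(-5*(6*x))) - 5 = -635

Step 1. [(-3*(-5*(6*x))) - 5 = -635] add 5: x sits inside (… - 5) ⇒ sub: -3*(-5*(6*x)) = -630.
Step 2. [-3*(-5*(6*x)) = -630] LHS = -3·(…); ÷-3 both sides, so div: -5*(6*x) = 210.
Step 3. [-5*(6*x) = 210] divide by the outer -5, so div: 6*x = -42.
Step 4. [6*x = -42] leading coefficient 6: divide by 6. So div: x = -7.

Answer: x ∈ {-7}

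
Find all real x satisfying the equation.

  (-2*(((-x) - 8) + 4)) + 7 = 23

Step 1. [(-2*(((-x) - 8) + 4)) + 7 = 23] 7 comes off first (subtract 7) ⇒ sub: -2*(((-x) - 8) + 4) = 16.
Step 2. [-2*(((-x) - 8) + 4) = 16] LHS = -2·(…); ÷-2 both sides, so div: ((-x) - 8) + 4 = -8.
Step 3. [((-x) - 8) + 4 = -8] subtract 4: x sits inside (… + 4) ⇒ sub: (-x) - 8 = -12.
Step 4. [(-x) - 8 = -12] peel the -8: add 8 from each side. So sub: -x = -4.
Step 5. [-x = -4] flip signs both sides ⇒ neg: x = 4.

Answer: x ∈ {4}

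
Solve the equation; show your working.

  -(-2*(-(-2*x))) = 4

Step 1. [-(-2*(-(-2*x))) = 4] LHS negated; negate both sides. So neg: -2*(-(-2*x)) = -4.
Step 2. [-2*(-(-2*x)) = -4] -2·(inner) — divide through by -2. So div: -(-2*x) = 2.
Step 3. [-(-2*x) = 2] LHS negated; negate both sides. So neg: -2*x = -2.
Step 4. [-2*x = -2] divide by the outer -2 ⇒ div: x = 1.

Answer: x ∈ {1}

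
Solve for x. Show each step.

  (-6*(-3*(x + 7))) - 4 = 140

Step 1. [(-6*(-3*(x + 7))) - 4 = 140] 4 comes off first (add 4). So sub: -6*(-3*(x + 7)) = 144.
Step 2. [-6*(-3*(x + 7)) = 144] leading coefficient -6: divide by -6. So div: -3*(x + 7) = -24.
Step 3. [-3*(x + 7) = -24] leading coefficient -3: divide by -3. So div: x + 7 = 8.
Step 4. [x + 7 = 8] +7 is outermost — subtract 7 both sides. So sub: x = 1.

Answer: x ∈ {1}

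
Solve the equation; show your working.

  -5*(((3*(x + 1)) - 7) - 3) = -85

Step 1. [-5*(((3*(x + 1)) - 7) - 3) = -85] -5·(inner) — divide through by -5. So div: ((3*(x + 1)) - 7) - 3 = 17.
Step 2. [((3*(x + 1)) - 7) - 3 = 17] 3 comes off first (add 3), so sub: (3*(x + 1)) - 7 = 20.
Step 3. [(3*(x + 1)) - 7 = 20] 7 comes off first (add 7) ⇒ sub: 3*(x + 1) = 27.
Step 4. [3*(x + 1) = 27] 3 out front; divide by 3 ⇒ div: x + 1 = 9.
Step 5. [x + 1 = 9] subtract 1: x sits inside (… + 1). So sub: x = 8.

Answer: x ∈ {8}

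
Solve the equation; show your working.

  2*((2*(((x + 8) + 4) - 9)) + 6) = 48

Step 1. [2*((2*(((x + 8) + 4) - 9)) + 6) = 48] leading coefficient 2: divide by 2. So div: (2*(((x + 8) + 4) - 9)) + 6 = 24.
Step 2. [(2*(((x + 8) + 4) - 9)) + 6 = 24] 6 comes off first (subtract 6), so sub: 2*(((x + 8) + 4) - 9) = 18.
Step 3. [2*(((x + 8) + 4) - 9) = 18] 2·(inner) — divide through by 2. So div: ((x + 8) + 4) - 9 = 9.
Step 4. [((x + 8) + 4) - 9 = 9] 9 comes off first (add 9). So sub: (x + 8) + 4 = 18.
Step 5. [(x + 8) + 4 = 18] the outer +4 inverts by subtracting 4, so sub: x + 8 = 14.
Step 6. [x + 8 = 14] subtract 8: x sits inside (… + 8), so sub: x = 6.

Answer: x ∈ {6}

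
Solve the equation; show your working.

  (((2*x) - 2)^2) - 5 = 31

Step 1. [(((2*x) - 2)^2) - 5 = 31] -5 is outermost — add 5 both sides. So sub: ((2*x) - 2)^2 = 36.
Step 2. [((2*x) - 2)^2 = 36] 36 ≥ 0, LHS is (·)² — take ±√, so sqrt: (2*x) - 2 = 6 or -6.
Step 3. [(2*x) - 2 = 6 or -6] peel the -2: add 2 from each side, so sub: 2*x = 8 or -4.
Step 4. [2*x = 8 or -4] 2 out front; divide by 2. So div: x = 4 or -2.

Answer: x ∈ {-2, 4}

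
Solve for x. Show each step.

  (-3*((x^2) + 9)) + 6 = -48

Step 1. [(-3*((x^2) + 9)) + 6 = -48] the outer +6 inverts by subtracting 6. So sub: -3*((x^2) + 9) = -54.
Step 2. [-3*((x^2) + 9) = -54] -3 out front; divide by -3 ⇒ div: (x^2) + 9 = 18.
Step 3. [(x^2) + 9 = 18] peel the +9: subtract 9 from each side, so sub: x^2 = 9.
Step 4. [x^2 = 9] LHS squared, RHS 9 ≥ 0: apply √ (±), so sqrt: x = 3 or -3.

Answer: x ∈ {-3, 3}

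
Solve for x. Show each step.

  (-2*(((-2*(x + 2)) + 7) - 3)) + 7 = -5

Step 1. [(-2*(((-2*(x + 2)) + 7) - 3)) + 7 = -5] the outer +7 inverts by subtracting 7. So sub: -2*(((-2*(x + 2)) + 7) - 3) = -12.
Step 2. [-2*(((-2*(x + 2)) + 7) - 3) = -12] -2·(inner) — divide through by -2 ⇒ div: ((-2*(x + 2)) + 7) - 3 = 6.
Step 3. [((-2*(x + 2)) + 7) - 3 = 6] -3 is outermost — add 3 both sides ⇒ sub: (-2*(x + 2)) + 7 = 9.
Step 4. [(-2*(x + 2)) + 7 = 9] peel the +7: subtract 7 from each side. So sub: -2*(x + 2) = 2.
Step 5. [-2*(x + 2) = 2] leading coefficient -2: divide by -2 ⇒ div: x + 2 = -1.
Step 6. [x + 2 = -1] +2 is outermost — subtract 2 both sides. So sub: x = -3.

Answer: x ∈ {-3}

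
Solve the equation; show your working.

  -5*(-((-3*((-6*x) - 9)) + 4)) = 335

Step 1. [-5*(-((-3*((-6*x) - 9)) + 4)) = 335] -5 out front; divide by -5 ⇒ div: -((-3*((-6*x) - 9)) + 4) = -67.
Step 2. [-((-3*((-6*x) - 9)) + 4) = -67] LHS negated; negate both sides. So neg: (-3*((-6*x) - 9)) + 4 = 67.
Step 3. [(-3*((-6*x) - 9)) + 4 = 67] 4 comes off first (subtract 4). So sub: -3*((-6*x) - 9) = 63.
Step 4. [-3*((-6*x) - 9) = 63] -3·(inner) — divide through by -3 ⇒ div: (-6*x) - 9 = -21.
Step 5. [(-6*x) - 9 = -21] -9 is outermost — add 9 both sides, so sub: -6*x = -12.
Step 6. [-6*x = -12] leading coefficient -6: divide by -6 ⇒ div: x = 2.

Answer: x ∈ {2}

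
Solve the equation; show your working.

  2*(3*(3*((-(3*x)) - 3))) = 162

Step 1. [2*(3*(3*((-(3*x)) - 3))) = 162] 2 out front; divide by 2 ⇒ div: 3*(3*((-(3*x)) - 3)) = 81.
Step 2. [3*(3*((-(3*x)) - 3)) = 81] leading coefficient 3: divide by 3, so div: 3*((-(3*x)) - 3) = 27.
Step 3. [3*((-(3*x)) - 3) = 27] 3 out front; divide by 3, so div: (-(3*x)) - 3 = 9.
Step 4. [(-(3*x)) - 3 = 9] -3 is outermost — add 3 both sides ⇒ sub: -(3*x) = 12.
Step 5. [-(3*x) = 12] LHS negated; negate both sides ⇒ neg: 3*x = -12.
Step 6. [3*x = -12] LHS = 3·(…); ÷3 both sides ⇒ div: x = -4.

Answer: x ∈ {-4}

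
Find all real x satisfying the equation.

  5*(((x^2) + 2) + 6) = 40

Step 1. [5*(((x^2) + 2) + 6) = 40] divide by the outer 5 ⇒ div: ((x^2) + 2) + 6 = 8.
Step 2. [((x^2) + 2) + 6 = 8] peel the +6: subtract 6 from each side, so sub: (x^2) + 2 = 2.
Step 3. [(x^2) + 2 = 2] peel the +2: subtract 2 from each side ⇒ sub: x^2 = 0.
Step 4. [x^2 = 0] LHS squared, RHS 0 ≥ 0: apply √ (±), so sqrt: x = 0.

Answer: x ∈ {0}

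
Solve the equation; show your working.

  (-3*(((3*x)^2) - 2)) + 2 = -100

Step 1. [(-3*(((3*x)^2) - 2)) + 2 = -100] the outer +2 inverts by subtracting 2. So sub: -3*(((3*x)^2) - 2) = -102.
Step 2. [-3*(((3*x)^2) - 2) = -102] leading coefficient -3: divide by -3 ⇒ div: ((3*x)^2) - 2 = 34.
Step 3. [((3*x)^2) - 2 = 34] -2 is outermost — add 2 both sides. So sub: (3*x)^2 = 36.
Step 4. [(3*x)^2 = 36] LHS squared, RHS 36 ≥ 0: apply √ (±), so sqrt: 3*x = 6 or -6.
Step 5. [3*x = 6 or -6] 3 out front; divide by 3 ⇒ div: x = 2 or -2.

Answer: x ∈ {-2, 2}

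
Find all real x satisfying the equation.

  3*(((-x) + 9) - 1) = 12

Step 1. [3*(((-x) + 9) - 1) = 12] LHS = 3·(…); ÷3 both sides, so div: ((-x) + 9) - 1 = 4.
Step 2. [((-x) + 9) - 1 = 4] add 1: x sits inside (… - 1), so sub: (-x) + 9 = 5.
Step 3. [(-x) + 9 = 5] subtract 9: x sits inside (… + 9), so sub: -x = -4.
Step 4. [-x = -4] flip signs both sides ⇒ neg: x = 4.

Answer: x ∈ {4}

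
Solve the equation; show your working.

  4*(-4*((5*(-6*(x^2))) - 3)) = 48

Step 1. [4*(-4*((5*(-6*(x^2))) - 3)) = 48] leading coefficient 4: divide by 4 ⇒ div: -4*((5*(-6*(x^2))) - 3) = 12.
Step 2. [-4*((5*(-6*(x^2))) - 3) = 12] -4 out front; divide by -4 ⇒ div: (5*(-6*(x^2))) - 3 = -3.
Step 3. [(5*(-6*(x^2))) - 3 = -3] -3 is outermost — add 3 both sides, so sub: 5*(-6*(x^2)) = 0.
Step 4. [5*(-6*(x^2)) = 0] leading coefficient 5: divide by 5. So div: -6*(x^2) = 0.
Step 5. [-6*(x^2) = 0] leading coefficient -6: divide by -6. So div: x^2 = 0.
Step 6. [x^2 = 0] LHS squared, RHS 0 ≥ 0: apply √ (±) ⇒ sqrt: x = 0.

Answer: x ∈ {0}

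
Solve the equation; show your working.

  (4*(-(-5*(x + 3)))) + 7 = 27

Step 1. [(4*(-(-5*(x + 3)))) + 7 = 27] 7 comes off first (subtract 7) ⇒ sub: 4*(-(-5*(x + 3))) = 20.
Step 2. [4*(-(-5*(x + 3))) = 20] 4·(inner) — divide through by 4 ⇒ div: -(-5*(x + 3)) = 5.
Step 3. [-(-5*(x + 3)) = 5] leading − — multiply by −1. So neg: -5*(x + 3) = -5.
Step 4. [-5*(x + 3) = -5] -5 out front; divide by -5, so div: x + 3 = 1.
Step 5. [x + 3 = 1] subtract 3: x sits inside (… + 3) ⇒ sub: x = -2.

Answer: x ∈ {-2}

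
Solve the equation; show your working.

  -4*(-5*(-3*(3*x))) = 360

Step 1. [-4*(-5*(-3*(3*x))) = 360] LHS = -4·(…); ÷-4 both sides, so div: -5*(-3*(3*x)) = -90.
Step 2. [-5*(-3*(3*x)) = -90] LHS = -5·(…); ÷-5 both sides ⇒ div: -3*(3*x) = 18.
Step 3. [-3*(3*x) = 18] divide by the outer -3 ⇒ div: 3*x = -6.
Step 4. [3*x = -6] leading coefficient 3: divide by 3 ⇒ div: x = -2.

Answer: x ∈ {-2}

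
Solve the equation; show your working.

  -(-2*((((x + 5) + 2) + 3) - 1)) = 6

Step 1. [-(-2*((((x + 5) + 2) + 3) - 1)) = 6] leading − — multiply by −1 ⇒ neg: -2*((((x + 5) + 2) + 3) - 1) = -6.
Step 2. [-2*((((x + 5) + 2) + 3) - 1) = -6] LHS = -2·(…); ÷-2 both sides, so div: (((x + 5) + 2) + 3) - 1 = 3.
Step 3. [(((x + 5) + 2) + 3) - 1 = 3] the outer -1 inverts by adding 1, so sub: ((x + 5) + 2) + 3 = 4.
Step 4. [((x + 5) + 2) + 3 = 4] the outer +3 inverts by subtracting 3, so sub: (x + 5) + 2 = 1.
Step 5. [(x + 5) + 2 = 1] the outer +2 inverts by subtracting 2, so sub: x + 5 = -1.
Step 6. [x + 5 = -1] +5 is outermost — subtract 5 both sides. So sub: x = -6.

Answer: x ∈ {-6}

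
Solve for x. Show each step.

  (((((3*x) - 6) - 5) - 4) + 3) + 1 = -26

Step 1. [(((((3*x) - 6) - 5) - 4) + 3) + 1 = -26] +1 is outermost — subtract 1 both sides. So sub: ((((3*x) - 6) - 5) - 4) + 3 = -27.
Step 2. [((((3*x) - 6) - 5) - 4) + 3 = -27] subtract 3: x sits inside (… + 3), so sub: (((3*x) - 6) - 5) - 4 = -30.
Step 3. [(((3*x) - 6) - 5) - 4 = -30] add 4: x sits inside (… - 4), so sub: ((3*x) - 6) - 5 = -26.
Step 4. [((3*x) - 6) - 5 = -26] -5 is outermost — add 5 both sides. So sub: (3*x) - 6 = -21.
Step 5. [(3*x) - 6 = -21] 3 | LHS and 3 | -21: pull 3 out. So factor: x - 2 = -7.
Step 6. [x - 2 = -7] -2 is outermost — add 2 both sides, so sub: x = -5.

Answer: x ∈ {-5}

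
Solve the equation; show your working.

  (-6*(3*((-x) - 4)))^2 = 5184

Step 1. [(-6*(3*((-x) - 4)))^2 = 5184] 5184 ≥ 0, LHS is (·)² — take ±√, so sqrt: -6*(3*((-x) - 4)) = 72 or -72.
Step 2. [-6*(3*((-x) - 4)) = 72 or -72] -6 out front; divide by -6, so div: 3*((-x) - 4) = -12 or 12.
Step 3. [3*((-x) - 4) = -12 or 12] divide by the outer 3 ⇒ div: (-x) - 4 = -4 or 4.
Step 4. [(-x) - 4 = -4 or 4] peel the -4: add 4 from each side, so sub: -x = 0 or 8.
Step 5. [-x = 0 or 8] leading − — multiply by −1, so neg: x = 0 or -8.

Answer: x ∈ {-8, 0}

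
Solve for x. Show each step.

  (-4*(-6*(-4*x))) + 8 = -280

Step 1. [(-4*(-6*(-4*x))) + 8 = -280] the outer +8 inverts by subtracting 8. So sub: -4*(-6*(-4*x)) = -288.
Step 2. [-4*(-6*(-4*x)) = -288] leading coefficient -4: divide by -4. So div: -6*(-4*x) = 72.
Step 3. [-6*(-4*x) = 72] divide by the outer -6, so div: -4*x = -12.
Step 4. [-4*x = -12] leading coefficient -4: divide by -4, so div: x = 3.

Answer: x ∈ {3}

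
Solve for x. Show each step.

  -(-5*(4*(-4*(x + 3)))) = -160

Step 1. [-(-5*(4*(-4*(x + 3)))) = -160] flip signs both sides, so neg: -5*(4*(-4*(x + 3))) = 160.
Step 2. [-5*(4*(-4*(x + 3))) = 160] divide by the outer -5. So div: 4*(-4*(x + 3)) = -32.
Step 3. [4*(-4*(x + 3)) = -32] LHS = 4·(…); ÷4 both sides ⇒ div: -4*(x + 3) = -8.
Step 4. [-4*(x + 3) = -8] -4·(inner) — divide through by -4 ⇒ div: x + 3 = 2.
Step 5. [x + 3 = 2] 3 comes off first (subtract 3) ⇒ sub: x = -1.

Answer: x ∈ {-1}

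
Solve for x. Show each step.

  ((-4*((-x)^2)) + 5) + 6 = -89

Step 1. [((-4*((-x)^2)) + 5) + 6 = -89] +6 is outermost — subtract 6 both sides. So sub: (-4*((-x)^2)) + 5 = -95.
Step 2. [(-4*((-x)^2)) + 5 = -95] +5 is outermost — subtract 5 both sides. So sub: -4*((-x)^2) = -100.
Step 3. [-4*((-x)^2) = -100] LHS = -4·(…); ÷-4 both sides. So div: (-x)^2 = 25.
Step 4. [(-x)^2 = 25] 25 ≥ 0, LHS is (·)² — take ±√ ⇒ sqrt: -x = 5 or -5.
Step 5. [-x = 5 or -5] leading − — multiply by −1. So neg: x = -5 or 5.

Answer: x ∈ {-5, 5}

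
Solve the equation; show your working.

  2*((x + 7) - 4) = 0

Step 1. [2*((x + 7) - 4) = 0] LHS = 2·(…); ÷2 both sides. So div: (x + 7) - 4 = 0.
Step 2. [(x + 7) - 4 = 0] the outer -4 inverts by adding 4 ⇒ sub: x + 7 = 4.
Step 3. [x + 7 = 4] peel the +7: subtract 7 from each side. So sub: x = -3.

Answer: x ∈ {-3}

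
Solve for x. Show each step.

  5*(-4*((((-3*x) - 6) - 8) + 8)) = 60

Step 1. [5*(-4*((((-3*x) - 6) - 8) + 8)) = 60] leading coefficient 5: divide by 5, so div: -4*((((-3*x) - 6) - 8) + 8) = 12.
Step 2. [-4*((((-3*x) - 6) - 8) + 8) = 12] -4·(inner) — divide through by -4, so div: (((-3*x) - 6) - 8) + 8 = -3.
Step 3. [(((-3*x) - 6) - 8) + 8 = -3] subtract 8: x sits inside (… + 8). So sub: ((-3*x) - 6) - 8 = -11.
Step 4. [((-3*x) - 6) - 8 = -11] peel the -8: add 8 from each side, so sub: (-3*x) - 6 = -3.
Step 5. [(-3*x) - 6 = -3] common factor -3 (LHS and -3) — divide through, so factor: x + 2 = 1.
Step 6. [x + 2 = 1] +2 is outermost — subtract 2 both sides ⇒ sub: x = -1.

Answer: x ∈ {-1}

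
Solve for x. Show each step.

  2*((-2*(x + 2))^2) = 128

Step 1. [2*((-2*(x + 2))^2) = 128] LHS = 2·(…); ÷2 both sides ⇒ div: (-2*(x + 2))^2 = 64.
Step 2. [(-2*(x + 2))^2 = 64] LHS squared, RHS 64 ≥ 0: apply √ (±) ⇒ sqrt: -2*(x + 2) = 8 or -8.
Step 3. [-2*(x + 2) = 8 or -8] LHS = -2·(…); ÷-2 both sides ⇒ div: x + 2 = -4 or 4.
Step 4. [x + 2 = -4 or 4] 2 comes off first (subtract 2) ⇒ sub: x = -6 or 2.

Answer: x ∈ {-6, 2}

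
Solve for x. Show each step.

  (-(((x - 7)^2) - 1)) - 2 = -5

Step 1. [(-(((x - 7)^2) - 1)) - 2 = -5] peel the -2: add 2 from each side. So sub: -(((x - 7)^2) - 1) = -3.
Step 2. [-(((x - 7)^2) - 1) = -3] LHS negated; negate both sides, so neg: ((x - 7)^2) - 1 = 3.
Step 3. [((x - 7)^2) - 1 = 3] add 1: x sits inside (… - 1), so sub: (x - 7)^2 = 4.
Step 4. [(x - 7)^2 = 4] LHS squared, RHS 4 ≥ 0: apply √ (±) ⇒ sqrt: x - 7 = 2 or -2.
Step 5. [x - 7 = 2 or -2] the outer -7 inverts by adding 7 ⇒ sub: x = 9 or 5.

Answer: x ∈ {5, 9}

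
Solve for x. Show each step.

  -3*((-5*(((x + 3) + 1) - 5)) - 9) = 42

Step 1. [-3*((-5*(((x + 3) + 1) - 5)) - 9) = 42] leading coefficient -3: divide by -3. So div: (-5*(((x + 3) + 1) - 5)) - 9 = -14.
Step 2. [(-5*(((x + 3) + 1) - 5)) - 9 = -14] -9 is outermost — add 9 both sides, so sub: -5*(((x + 3) + 1) - 5) = -5.
Step 3. [-5*(((x + 3) + 1) - 5) = -5] LHS = -5·(…); ÷-5 both sides, so div: ((x + 3) + 1) - 5 = 1.
Step 4. [((x + 3) + 1) - 5 = 1] 5 comes off first (add 5), so sub: (x + 3) + 1 = 6.
Step 5. [(x + 3) + 1 = 6] +1 is outermost — subtract 1 both sides, so sub: x + 3 = 5.
Step 6. [x + 3 = 5] +3 is outermost — subtract 3 both sides. So sub: x = 2.

Answer: x ∈ {2}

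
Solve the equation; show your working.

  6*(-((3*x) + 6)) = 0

Step 1. [6*(-((3*x) + 6)) = 0] LHS = 6·(…); ÷6 both sides ⇒ div: -((3*x) + 6) = 0.
Step 2. [-((3*x) + 6) = 0] flip signs both sides, so neg: (3*x) + 6 = 0.
Step 3. [(3*x) + 6 = 0] subtract 6: x sits inside (… + 6), so sub: 3*x = -6.
Step 4. [3*x = -6] leading coefficient 3: divide by 3, so div: x = -2.

Answer: x ∈ {-2}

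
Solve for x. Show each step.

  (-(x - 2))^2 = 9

Step 1. [(-(x - 2))^2 = 9] √ both sides: 9 ≥ 0 gives two branches, so sqrt: -(x - 2) = 3 or -3.
Step 2. [-(x - 2) = 3 or -3] leading − — multiply by −1. So neg: x - 2 = -3 or 3.
Step 3. [x - 2 = -3 or 3] add 2: x sits inside (… - 2) ⇒ sub: x = -1 or 5.

Answer: x ∈ {-1, 5}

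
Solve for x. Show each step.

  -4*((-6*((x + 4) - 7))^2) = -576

Step 1. [-4*((-6*((x + 4) - 7))^2) = -576] LHS = -4·(…); ÷-4 both sides. So div: (-6*((x + 4) - 7))^2 = 144.
Step 2. [(-6*((x + 4) - 7))^2 = 144] √ both sides: 144 ≥ 0 gives two branches, so sqrt: -6*((x + 4) - 7) = 12 or -12.
Step 3. [-6*((x + 4) - 7) = 12 or -12] -6 out front; divide by -6, so div: (x + 4) - 7 = -2 or 2.
Step 4. [(x + 4) - 7 = -2 or 2] add 7: x sits inside (… - 7), so sub: x + 4 = 5 or 9.
Step 5. [x + 4 = 5 or 9] the outer +4 inverts by subtracting 4 ⇒ sub: x = 1 or 5.

Answer: x ∈ {1, 5}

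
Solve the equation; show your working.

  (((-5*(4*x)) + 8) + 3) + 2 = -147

Step 1. [(((-5*(4*x)) + 8) + 3) + 2 = -147] 2 comes off first (subtract 2). So sub: ((-5*(4*x)) + 8) + 3 = -149.
Step 2. [((-5*(4*x)) + 8) + 3 = -149] the outer +3 inverts by subtracting 3. So sub: (-5*(4*x)) + 8 = -152.
Step 3. [(-5*(4*x)) + 8 = -152] the outer +8 inverts by subtracting 8. So sub: -5*(4*x) = -160.
Step 4. [-5*(4*x) = -160] divide by the outer -5, so div: 4*x = 32.
Step 5. [4*x = 32] divide by the outer 4, so div: x = 8.

Answer: x ∈ {8}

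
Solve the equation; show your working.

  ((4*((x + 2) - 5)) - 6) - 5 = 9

Step 1. [((4*((x + 2) - 5)) - 6) - 5 = 9] the outer -5 inverts by adding 5 ⇒ sub: (4*((x + 2) - 5)) - 6 = 14.
Step 2. [(4*((x + 2) - 5)) - 6 = 14] add 6: x sits inside (… - 6) ⇒ sub: 4*((x + 2) - 5) = 20.
Step 3. [4*((x + 2) - 5) = 20] leading coefficient 4: divide by 4 ⇒ div: (x + 2) - 5 = 5.
Step 4. [(x + 2) - 5 = 5] add 5: x sits inside (… - 5), so sub: x + 2 = 10.
Step 5. [x + 2 = 10] 2 comes off first (subtract 2), so sub: x = 8.

Answer: x ∈ {8}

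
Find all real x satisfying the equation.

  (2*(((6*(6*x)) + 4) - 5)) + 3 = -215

Step 1. [(2*(((6*(6*x)) + 4) - 5)) + 3 = -215] the outer +3 inverts by subtracting 3 ⇒ sub: 2*(((6*(6*x)) + 4) - 5) = -218.
Step 2. [2*(((6*(6*x)) + 4) - 5) = -218] LHS = 2·(…); ÷2 both sides, so div: ((6*(6*x)) + 4) - 5 = -109.
Step 3. [((6*(6*x)) + 4) - 5 = -109] 5 comes off first (add 5) ⇒ sub: (6*(6*x)) + 4 = -104.
Step 4. [(6*(6*x)) + 4 = -104] the outer +4 inverts by subtracting 4, so sub: 6*(6*x) = -108.
Step 5. [6*(6*x) = -108] 6·(inner) — divide through by 6 ⇒ div: 6*x = -18.
Step 6. [6*x = -18] LHS = 6·(…); ÷6 both sides. So div: x = -3.

Answer: x ∈ {-3}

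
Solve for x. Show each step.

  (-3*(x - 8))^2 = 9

Step 1. [(-3*(x - 8))^2 = 9] √ both sides: 9 ≥ 0 gives two branches. So sqrt: -3*(x - 8) = 3 or -3.
Step 2. [-3*(x - 8) = 3 or -3] leading coefficient -3: divide by -3 ⇒ div: x - 8 = -1 or 1.
Step 3. [x - 8 = -1 or 1] 8 comes off first (add 8), so sub: x = 7 or 9.

Answer: x ∈ {7, 9}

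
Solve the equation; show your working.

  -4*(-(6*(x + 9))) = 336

Step 1. [-4*(-(6*(x + 9))) = 336] LHS = -4·(…); ÷-4 both sides, so div: -(6*(x + 9)) = -84.
Step 2. [-(6*(x + 9)) = -84] LHS negated; negate both sides ⇒ neg: 6*(x + 9) = 84.
Step 3. [6*(x + 9) = 84] LHS = 6·(…); ÷6 both sides ⇒ div: x + 9 = 14.
Step 4. [x + 9 = 14] the outer +9 inverts by subtracting 9, so sub: x = 5.

Answer: x ∈ {5}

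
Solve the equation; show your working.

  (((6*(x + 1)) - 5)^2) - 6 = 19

Step 1. [(((6*(x + 1)) - 5)^2) - 6 = 19] add 6: x sits inside (… - 6). So sub: ((6*(x + 1)) - 5)^2 = 25.
Step 2. [((6*(x + 1)) - 5)^2 = 25] √ both sides: 25 ≥ 0 gives two branches. So sqrt: (6*(x + 1)) - 5 = 5 or -5.
Step 3. [(6*(x + 1)) - 5 = 5 or -5] peel the -5: add 5 from each side ⇒ sub: 6*(x + 1) = 10 or 0.
Step 4. [6*(x + 1) = 10 or 0] leading coefficient 6: divide by 6. So div: x + 1 = 5/3 or 0.
Step 5. [x + 1 = 5/3 or 0] peel the +1: subtract 1 from each side ⇒ sub: x = 2/3 or -1.

Answer: x ∈ {-1, 2/3}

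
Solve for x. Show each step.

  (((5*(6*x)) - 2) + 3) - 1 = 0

Step 1. [(((5*(6*x)) - 2) + 3) - 1 = 0] 1 comes off first (add 1), so sub: ((5*(6*x)) - 2) + 3 = 1.
Step 2. [((5*(6*x)) - 2) + 3 = 1] peel the +3: subtract 3 from each side, so sub: (5*(6*x)) - 2 = -2.
Step 3. [(5*(6*x)) - 2 = -2] add 2: x sits inside (… - 2), so sub: 5*(6*x) = 0.
Step 4. [5*(6*x) = 0] divide by the outer 5. So div: 6*x = 0.
Step 5. [6*x = 0] divide by the outer 6, so div: x = 0.

Answer: x ∈ {0}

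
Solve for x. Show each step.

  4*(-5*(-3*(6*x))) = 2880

Step 1. [4*(-5*(-3*(6*x))) = 2880] divide by the outer 4 ⇒ div: -5*(-3*(6*x)) = 720.
Step 2. [-5*(-3*(6*x)) = 720] LHS = -5·(…); ÷-5 both sides. So div: -3*(6*x) = -144.
Step 3. [-3*(6*x) = -144] divide by the outer -3, so div: 6*x = 48.
Step 4. [6*x = 48] leading coefficient 6: divide by 6. So div: x = 8.

Answer: x ∈ {8}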